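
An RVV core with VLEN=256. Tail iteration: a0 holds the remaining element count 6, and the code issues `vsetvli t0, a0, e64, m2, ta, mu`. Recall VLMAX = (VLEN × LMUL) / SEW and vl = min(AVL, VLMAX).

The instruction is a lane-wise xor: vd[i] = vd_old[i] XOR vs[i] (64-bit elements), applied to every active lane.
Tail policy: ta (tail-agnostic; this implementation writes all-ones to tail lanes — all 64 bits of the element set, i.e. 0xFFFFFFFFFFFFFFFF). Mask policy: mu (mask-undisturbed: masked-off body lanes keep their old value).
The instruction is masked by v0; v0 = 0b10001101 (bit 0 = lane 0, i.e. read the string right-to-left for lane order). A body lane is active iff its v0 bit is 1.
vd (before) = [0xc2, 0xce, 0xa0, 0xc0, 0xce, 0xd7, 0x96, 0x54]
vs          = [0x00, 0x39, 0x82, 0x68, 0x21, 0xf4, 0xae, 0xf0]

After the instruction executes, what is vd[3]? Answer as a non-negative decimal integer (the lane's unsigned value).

VLMAX = VLEN×LMUL/SEW = 256×2/64 = 8
AVL=6 ≤ VLMAX=8, so vl = 6
lane  0: xor(0xc2,0x00) ⇒ 0xc2
lane  1: mask-off/keep ⇒ 0xce
lane  2: xor(0xa0,0x82) ⇒ 0x22
lane  3: xor(0xc0,0x68) ⇒ 0xa8
lane  4: mask-off/keep ⇒ 0xce
lane  5: mask-off/keep ⇒ 0xd7
lane  6: tail/ones ⇒ 0xffffffffffffffff
lane  7: tail/ones ⇒ 0xffffffffffffffff

vd[3] = 168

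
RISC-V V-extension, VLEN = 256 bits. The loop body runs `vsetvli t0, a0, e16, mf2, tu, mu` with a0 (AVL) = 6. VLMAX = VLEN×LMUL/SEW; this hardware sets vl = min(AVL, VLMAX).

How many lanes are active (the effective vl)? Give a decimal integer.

lanes per group: 256·1/2/16 = 8
vl = min(AVL, VLMAX) = min(6, 8) = 6

vl = 6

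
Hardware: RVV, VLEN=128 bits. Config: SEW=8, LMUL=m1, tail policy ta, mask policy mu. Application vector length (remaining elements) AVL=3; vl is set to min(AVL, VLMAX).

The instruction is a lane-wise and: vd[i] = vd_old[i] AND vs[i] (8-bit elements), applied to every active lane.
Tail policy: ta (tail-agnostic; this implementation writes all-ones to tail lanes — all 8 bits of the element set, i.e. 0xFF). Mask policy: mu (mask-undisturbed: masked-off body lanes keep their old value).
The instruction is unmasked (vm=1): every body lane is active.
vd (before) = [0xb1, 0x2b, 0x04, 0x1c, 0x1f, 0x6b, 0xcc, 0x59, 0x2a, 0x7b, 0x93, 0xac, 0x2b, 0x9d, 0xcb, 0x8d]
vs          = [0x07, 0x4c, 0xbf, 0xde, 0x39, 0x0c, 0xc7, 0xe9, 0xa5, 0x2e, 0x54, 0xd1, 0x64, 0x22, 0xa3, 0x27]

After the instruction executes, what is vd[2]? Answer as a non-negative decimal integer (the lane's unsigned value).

vd[2] = 4

VLMAX = (128 × 1) / 8 = 16 lanes
vl ← min(3, 16) = 3
  i=0: and(0xb1,0x07) → 1
  i=1: and(0x2b,0x4c) → 8
  i=2: and(0x04,0xbf) → 4
  i=3: tail/ones → 255
  i=4: tail/ones → 255
  i=5: tail/ones → 255
  i=6: tail/ones → 255
  i=7: tail/ones → 255
  i=8: tail/ones → 255
  i=9: tail/ones → 255
  i=10: tail/ones → 255
  i=11: tail/ones → 255
  i=12: tail/ones → 255
  i=13: tail/ones → 255
  i=14: tail/ones → 255
  i=15: tail/ones → 255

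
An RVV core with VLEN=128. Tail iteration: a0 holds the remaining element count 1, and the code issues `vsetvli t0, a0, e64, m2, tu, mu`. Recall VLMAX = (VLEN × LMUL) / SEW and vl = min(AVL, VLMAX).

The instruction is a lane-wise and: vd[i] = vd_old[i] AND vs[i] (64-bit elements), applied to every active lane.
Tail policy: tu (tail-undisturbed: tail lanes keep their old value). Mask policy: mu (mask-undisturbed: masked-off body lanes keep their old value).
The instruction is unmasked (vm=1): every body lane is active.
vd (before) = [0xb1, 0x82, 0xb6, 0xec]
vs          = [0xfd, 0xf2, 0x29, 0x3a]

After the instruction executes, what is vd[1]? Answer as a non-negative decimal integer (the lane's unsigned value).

VLMAX = (128 × 2) / 64 = 4 lanes
vl ← min(1, 4) = 1
vd[0] and(0xb1,0xfd) -> 0xb1
vd[1] tail/keep -> 0x82
vd[2] tail/keep -> 0xb6
vd[3] tail/keep -> 0xec

vd[1] = 130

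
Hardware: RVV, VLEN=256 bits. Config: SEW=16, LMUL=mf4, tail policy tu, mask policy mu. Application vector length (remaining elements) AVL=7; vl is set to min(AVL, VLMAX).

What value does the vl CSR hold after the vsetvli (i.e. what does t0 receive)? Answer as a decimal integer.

vl = 4

VLMAX = (256 × 1/4) / 16 = 4 lanes
vl ← min(7, 4) = 4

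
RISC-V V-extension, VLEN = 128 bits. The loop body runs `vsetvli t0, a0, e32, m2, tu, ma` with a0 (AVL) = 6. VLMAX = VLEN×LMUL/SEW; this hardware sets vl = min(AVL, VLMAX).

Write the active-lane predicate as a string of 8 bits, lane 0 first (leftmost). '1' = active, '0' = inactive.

predicate = 11111100

VLMAX = VLEN×LMUL/SEW = 128×2/32 = 8
AVL=6 ≤ VLMAX=8, so vl = 6
bits (lane 0 leftmost): 11111100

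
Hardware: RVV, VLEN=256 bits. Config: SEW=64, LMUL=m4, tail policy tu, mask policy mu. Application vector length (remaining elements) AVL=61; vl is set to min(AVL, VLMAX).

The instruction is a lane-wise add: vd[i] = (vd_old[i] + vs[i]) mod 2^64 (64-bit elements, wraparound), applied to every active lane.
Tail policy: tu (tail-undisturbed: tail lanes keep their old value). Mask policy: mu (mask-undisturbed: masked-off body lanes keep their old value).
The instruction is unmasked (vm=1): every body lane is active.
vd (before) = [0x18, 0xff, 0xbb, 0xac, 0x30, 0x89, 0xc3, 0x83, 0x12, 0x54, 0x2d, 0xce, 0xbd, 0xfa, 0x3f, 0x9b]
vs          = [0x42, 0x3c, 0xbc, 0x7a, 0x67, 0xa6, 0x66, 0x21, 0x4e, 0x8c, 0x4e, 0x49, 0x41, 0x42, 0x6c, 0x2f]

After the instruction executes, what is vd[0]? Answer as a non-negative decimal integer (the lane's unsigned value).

VLMAX = (256 × 4) / 64 = 16 lanes
vl = min(AVL, VLMAX) = min(61, 16) = 16
  i=0: add(0x18,0x42) → 90
  i=1: add(0xff,0x3c) → 315
  i=2: add(0xbb,0xbc) → 375
  i=3: add(0xac,0x7a) → 294
  i=4: add(0x30,0x67) → 151
  i=5: add(0x89,0xa6) → 303
  i=6: add(0xc3,0x66) → 297
  i=7: add(0x83,0x21) → 164
  i=8: add(0x12,0x4e) → 96
  i=9: add(0x54,0x8c) → 224
  i=10: add(0x2d,0x4e) → 123
  i=11: add(0xce,0x49) → 279
  i=12: add(0xbd,0x41) → 254
  i=13: add(0xfa,0x42) → 316
  i=14: add(0x3f,0x6c) → 171
  i=15: add(0x9b,0x2f) → 202

vd[0] = 90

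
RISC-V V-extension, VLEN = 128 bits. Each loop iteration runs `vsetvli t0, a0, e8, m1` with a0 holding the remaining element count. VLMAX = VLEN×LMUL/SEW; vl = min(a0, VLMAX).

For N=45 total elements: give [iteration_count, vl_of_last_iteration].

[iterations, last_vl] = [3, 13]

VLMAX = (128 × 1) / 8 = 16 lanes
N=45: ⌈45/16⌉ = 3 iters; last vl = 45 − 2×16 = 13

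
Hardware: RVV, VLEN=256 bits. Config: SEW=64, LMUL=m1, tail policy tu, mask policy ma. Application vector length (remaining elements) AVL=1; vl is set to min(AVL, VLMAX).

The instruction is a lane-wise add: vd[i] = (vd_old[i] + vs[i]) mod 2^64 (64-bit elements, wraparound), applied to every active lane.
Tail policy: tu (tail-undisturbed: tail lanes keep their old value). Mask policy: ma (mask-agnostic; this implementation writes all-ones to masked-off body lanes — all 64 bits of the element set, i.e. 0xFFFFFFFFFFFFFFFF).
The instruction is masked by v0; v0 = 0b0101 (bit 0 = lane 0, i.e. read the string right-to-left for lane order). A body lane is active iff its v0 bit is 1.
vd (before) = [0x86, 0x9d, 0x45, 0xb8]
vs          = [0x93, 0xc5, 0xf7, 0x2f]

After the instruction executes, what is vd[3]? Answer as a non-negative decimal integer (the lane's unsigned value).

vd[3] = 184

VLMAX = VLEN×LMUL/SEW = 256×1/64 = 4
vl ← min(1, 4) = 1
lane  0: add(0x86,0x93) ⇒ 0x119
lane  1: tail/keep ⇒ 0x9d
lane  2: tail/keep ⇒ 0x45
lane  3: tail/keep ⇒ 0xb8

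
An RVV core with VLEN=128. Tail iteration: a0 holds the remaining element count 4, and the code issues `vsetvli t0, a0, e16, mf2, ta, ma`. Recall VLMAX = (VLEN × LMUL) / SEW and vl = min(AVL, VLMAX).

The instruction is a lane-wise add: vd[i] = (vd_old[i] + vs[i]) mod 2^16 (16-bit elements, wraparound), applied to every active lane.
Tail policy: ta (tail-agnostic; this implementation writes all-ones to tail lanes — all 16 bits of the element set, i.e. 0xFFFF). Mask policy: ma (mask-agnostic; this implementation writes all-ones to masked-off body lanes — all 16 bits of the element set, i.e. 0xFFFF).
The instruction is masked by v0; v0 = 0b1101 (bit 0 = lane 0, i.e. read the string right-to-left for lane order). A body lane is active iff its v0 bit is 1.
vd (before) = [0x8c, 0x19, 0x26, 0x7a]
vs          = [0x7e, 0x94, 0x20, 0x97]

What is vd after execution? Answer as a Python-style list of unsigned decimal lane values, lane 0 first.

vd = [266, 65535, 70, 273]

VLMAX = VLEN×LMUL/SEW = 128×1/2/16 = 4
vl ← min(4, 4) = 4
[0] add(0x8c,0x7e) = 0x10a
[1] mask-off/ones = 0xffff
[2] add(0x26,0x20) = 0x46
[3] add(0x7a,0x97) = 0x111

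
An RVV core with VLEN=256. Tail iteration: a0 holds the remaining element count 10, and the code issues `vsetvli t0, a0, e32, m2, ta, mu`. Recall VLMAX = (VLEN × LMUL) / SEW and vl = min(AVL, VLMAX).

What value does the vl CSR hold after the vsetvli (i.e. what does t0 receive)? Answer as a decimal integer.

VLMAX = (256 × 2) / 32 = 16 lanes
vl = min(AVL, VLMAX) = min(10, 16) = 10

vl = 10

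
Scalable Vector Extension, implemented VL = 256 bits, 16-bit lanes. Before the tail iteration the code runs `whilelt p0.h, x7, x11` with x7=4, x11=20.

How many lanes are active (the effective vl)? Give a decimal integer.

256-bit reg / 16-bit elem → 16 lanes
active while 4+j < 20, i.e. j ∈ [0,16) capped at 16 ⇒ 16

vl = 16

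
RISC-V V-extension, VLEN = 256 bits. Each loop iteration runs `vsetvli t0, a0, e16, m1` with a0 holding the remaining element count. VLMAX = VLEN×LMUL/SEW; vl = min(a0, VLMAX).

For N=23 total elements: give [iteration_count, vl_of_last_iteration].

[iterations, last_vl] = [2, 7]

VLMAX = (256 × 1) / 16 = 16 lanes
iterations = ceil(23/16) = 2; final-pass vl = 7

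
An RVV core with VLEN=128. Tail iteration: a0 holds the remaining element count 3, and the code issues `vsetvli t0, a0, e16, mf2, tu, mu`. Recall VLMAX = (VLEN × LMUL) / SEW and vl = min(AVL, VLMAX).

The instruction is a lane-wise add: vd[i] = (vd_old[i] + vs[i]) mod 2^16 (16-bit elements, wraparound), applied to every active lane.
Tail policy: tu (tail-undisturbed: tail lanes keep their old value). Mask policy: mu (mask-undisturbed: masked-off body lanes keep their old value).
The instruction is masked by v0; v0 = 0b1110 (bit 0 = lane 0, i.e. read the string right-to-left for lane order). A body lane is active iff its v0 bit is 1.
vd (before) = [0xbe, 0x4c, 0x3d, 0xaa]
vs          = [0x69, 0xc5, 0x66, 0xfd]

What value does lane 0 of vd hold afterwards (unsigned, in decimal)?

VLMAX = VLEN×LMUL/SEW = 128×1/2/16 = 4
vl ← min(3, 4) = 3
[0] mask-off/keep = 0xbe
[1] add(0x4c,0xc5) = 0x111
[2] add(0x3d,0x66) = 0xa3
[3] tail/keep = 0xaa

vd[0] = 190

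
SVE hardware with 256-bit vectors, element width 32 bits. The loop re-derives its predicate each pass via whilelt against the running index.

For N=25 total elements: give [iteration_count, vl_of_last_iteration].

[iterations, last_vl] = [4, 1]

256-bit reg / 32-bit elem → 8 lanes
iterations = ceil(25/8) = 4; final-pass vl = 1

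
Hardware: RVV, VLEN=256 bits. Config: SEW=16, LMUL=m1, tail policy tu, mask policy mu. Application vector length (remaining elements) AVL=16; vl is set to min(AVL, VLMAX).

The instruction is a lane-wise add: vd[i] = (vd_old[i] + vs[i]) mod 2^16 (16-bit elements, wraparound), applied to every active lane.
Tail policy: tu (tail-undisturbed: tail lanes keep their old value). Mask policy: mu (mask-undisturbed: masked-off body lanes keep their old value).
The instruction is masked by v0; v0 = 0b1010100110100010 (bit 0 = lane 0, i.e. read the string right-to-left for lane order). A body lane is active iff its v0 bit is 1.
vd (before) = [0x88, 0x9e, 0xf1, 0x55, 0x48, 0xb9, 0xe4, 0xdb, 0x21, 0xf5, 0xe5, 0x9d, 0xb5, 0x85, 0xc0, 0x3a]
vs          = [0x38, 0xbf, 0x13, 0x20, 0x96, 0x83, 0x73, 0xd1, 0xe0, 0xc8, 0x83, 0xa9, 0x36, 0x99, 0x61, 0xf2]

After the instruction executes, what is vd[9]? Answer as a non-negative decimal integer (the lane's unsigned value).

VLMAX = VLEN×LMUL/SEW = 256×1/16 = 16
AVL=16 ≤ VLMAX=16, so vl = 16
lane  0: mask-off/keep ⇒ 0x88
lane  1: add(0x9e,0xbf) ⇒ 0x15d
lane  2: mask-off/keep ⇒ 0xf1
lane  3: mask-off/keep ⇒ 0x55
lane  4: mask-off/keep ⇒ 0x48
lane  5: add(0xb9,0x83) ⇒ 0x13c
lane  6: mask-off/keep ⇒ 0xe4
lane  7: add(0xdb,0xd1) ⇒ 0x1ac
lane  8: add(0x21,0xe0) ⇒ 0x101
lane  9: mask-off/keep ⇒ 0xf5
lane 10: mask-off/keep ⇒ 0xe5
lane 11: add(0x9d,0xa9) ⇒ 0x146
lane 12: mask-off/keep ⇒ 0xb5
lane 13: add(0x85,0x99) ⇒ 0x11e
lane 14: mask-off/keep ⇒ 0xc0
lane 15: add(0x3a,0xf2) ⇒ 0x12c

vd[9] = 245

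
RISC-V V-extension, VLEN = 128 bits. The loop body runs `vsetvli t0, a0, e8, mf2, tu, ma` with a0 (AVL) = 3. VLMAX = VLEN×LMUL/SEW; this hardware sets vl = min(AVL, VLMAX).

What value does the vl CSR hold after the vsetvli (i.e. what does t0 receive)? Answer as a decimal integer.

vl = 3

VLMAX = (128 × 1/2) / 8 = 8 lanes
vl = min(AVL, VLMAX) = min(3, 8) = 3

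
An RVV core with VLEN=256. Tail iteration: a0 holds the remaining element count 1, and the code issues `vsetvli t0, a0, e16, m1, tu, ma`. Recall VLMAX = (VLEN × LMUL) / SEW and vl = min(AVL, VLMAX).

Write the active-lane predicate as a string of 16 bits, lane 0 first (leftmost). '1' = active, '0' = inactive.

predicate = 1000000000000000

VLMAX = VLEN×LMUL/SEW = 256×1/16 = 16
vl = min(AVL, VLMAX) = min(1, 16) = 1
bits (lane 0 leftmost): 1000000000000000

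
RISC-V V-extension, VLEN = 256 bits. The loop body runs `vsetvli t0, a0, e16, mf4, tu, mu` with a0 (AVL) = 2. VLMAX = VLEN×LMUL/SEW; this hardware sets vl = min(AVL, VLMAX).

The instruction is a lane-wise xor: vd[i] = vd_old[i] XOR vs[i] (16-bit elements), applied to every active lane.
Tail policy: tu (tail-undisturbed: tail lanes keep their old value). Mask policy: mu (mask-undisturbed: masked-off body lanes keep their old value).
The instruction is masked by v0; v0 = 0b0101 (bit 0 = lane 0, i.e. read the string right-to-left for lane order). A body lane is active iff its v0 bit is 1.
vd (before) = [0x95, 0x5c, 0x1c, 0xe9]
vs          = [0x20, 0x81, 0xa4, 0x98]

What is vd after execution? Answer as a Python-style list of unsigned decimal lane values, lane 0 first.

lanes per group: 256·1/4/16 = 4
AVL=2 ≤ VLMAX=4, so vl = 2
lane  0: xor(0x95,0x20) ⇒ 0xb5
lane  1: mask-off/keep ⇒ 0x5c
lane  2: tail/keep ⇒ 0x1c
lane  3: tail/keep ⇒ 0xe9

vd = [181, 92, 28, 233]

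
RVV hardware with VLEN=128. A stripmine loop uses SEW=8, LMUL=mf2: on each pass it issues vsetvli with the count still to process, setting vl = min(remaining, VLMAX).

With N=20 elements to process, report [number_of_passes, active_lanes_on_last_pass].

[iterations, last_vl] = [3, 4]

VLMAX = VLEN×LMUL/SEW = 128×1/2/8 = 8
iterations = ceil(20/8) = 3; final-pass vl = 4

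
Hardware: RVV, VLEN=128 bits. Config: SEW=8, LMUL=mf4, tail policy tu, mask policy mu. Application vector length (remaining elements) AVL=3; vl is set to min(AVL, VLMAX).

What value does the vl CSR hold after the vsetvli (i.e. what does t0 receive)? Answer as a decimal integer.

lanes per group: 128·1/4/8 = 4
AVL=3 ≤ VLMAX=4, so vl = 3

vl = 3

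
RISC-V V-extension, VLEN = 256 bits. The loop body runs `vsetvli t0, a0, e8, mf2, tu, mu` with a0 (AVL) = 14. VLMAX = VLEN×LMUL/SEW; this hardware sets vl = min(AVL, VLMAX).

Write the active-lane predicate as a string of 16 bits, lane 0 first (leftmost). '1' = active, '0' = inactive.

predicate = 1111111111111100

VLMAX = VLEN×LMUL/SEW = 256×1/2/8 = 16
vl ← min(14, 16) = 14
bits (lane 0 leftmost): 1111111111111100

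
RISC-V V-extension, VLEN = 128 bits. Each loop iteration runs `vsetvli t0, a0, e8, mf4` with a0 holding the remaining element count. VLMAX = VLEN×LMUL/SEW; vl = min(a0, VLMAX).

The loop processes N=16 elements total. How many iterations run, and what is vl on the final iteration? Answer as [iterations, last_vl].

VLMAX = (128 × 1/4) / 8 = 4 lanes
16 elements at 4/iter → 4 passes, remainder 4 on the last

[iterations, last_vl] = [4, 4]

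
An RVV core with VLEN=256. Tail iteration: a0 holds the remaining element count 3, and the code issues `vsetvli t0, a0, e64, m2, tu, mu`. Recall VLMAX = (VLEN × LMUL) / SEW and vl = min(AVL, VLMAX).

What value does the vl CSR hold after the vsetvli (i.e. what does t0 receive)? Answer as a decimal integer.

vl = 3

VLMAX = VLEN×LMUL/SEW = 256×2/64 = 8
vl = min(AVL, VLMAX) = min(3, 8) = 3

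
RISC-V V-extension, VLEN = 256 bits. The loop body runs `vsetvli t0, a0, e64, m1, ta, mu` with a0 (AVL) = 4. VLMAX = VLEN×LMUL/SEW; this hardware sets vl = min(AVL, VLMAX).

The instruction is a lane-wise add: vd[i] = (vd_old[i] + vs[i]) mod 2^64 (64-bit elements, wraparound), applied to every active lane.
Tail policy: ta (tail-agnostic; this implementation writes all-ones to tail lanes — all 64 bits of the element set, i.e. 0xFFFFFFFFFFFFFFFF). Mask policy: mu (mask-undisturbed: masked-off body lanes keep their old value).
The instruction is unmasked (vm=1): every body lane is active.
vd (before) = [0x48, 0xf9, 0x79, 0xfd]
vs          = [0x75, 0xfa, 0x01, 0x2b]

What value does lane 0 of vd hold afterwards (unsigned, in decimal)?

lanes per group: 256·1/64 = 4
AVL=4 ≤ VLMAX=4, so vl = 4
lane  0: add(0x48,0x75) ⇒ 0xbd
lane  1: add(0xf9,0xfa) ⇒ 0x1f3
lane  2: add(0x79,0x01) ⇒ 0x7a
lane  3: add(0xfd,0x2b) ⇒ 0x128

vd[0] = 189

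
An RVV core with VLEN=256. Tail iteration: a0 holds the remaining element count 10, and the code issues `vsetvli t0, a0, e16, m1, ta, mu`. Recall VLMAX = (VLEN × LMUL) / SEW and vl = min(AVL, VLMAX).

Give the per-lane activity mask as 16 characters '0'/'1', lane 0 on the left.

predicate = 1111111111000000

VLMAX = VLEN×LMUL/SEW = 256×1/16 = 16
vl = min(AVL, VLMAX) = min(10, 16) = 10
bits (lane 0 leftmost): 1111111111000000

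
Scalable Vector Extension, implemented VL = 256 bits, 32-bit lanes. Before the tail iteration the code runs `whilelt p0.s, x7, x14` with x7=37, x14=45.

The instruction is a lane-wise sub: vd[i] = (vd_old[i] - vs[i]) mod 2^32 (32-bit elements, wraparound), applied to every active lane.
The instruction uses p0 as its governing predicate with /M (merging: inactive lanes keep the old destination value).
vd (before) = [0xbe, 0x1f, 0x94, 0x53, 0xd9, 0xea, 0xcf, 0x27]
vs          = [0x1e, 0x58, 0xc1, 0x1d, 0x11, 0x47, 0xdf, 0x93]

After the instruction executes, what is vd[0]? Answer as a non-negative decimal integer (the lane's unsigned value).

vd[0] = 160

256-bit reg / 32-bit elem → 8 lanes
p0[j] = (37+j < 45); true for j=0..7 → 8 lanes set
lane  0: sub(0xbe,0x1e) ⇒ 0xa0
lane  1: sub(0x1f,0x58) ⇒ 0xffffffc7
lane  2: sub(0x94,0xc1) ⇒ 0xffffffd3
lane  3: sub(0x53,0x1d) ⇒ 0x36
lane  4: sub(0xd9,0x11) ⇒ 0xc8
lane  5: sub(0xea,0x47) ⇒ 0xa3
lane  6: sub(0xcf,0xdf) ⇒ 0xfffffff0
lane  7: sub(0x27,0x93) ⇒ 0xffffff94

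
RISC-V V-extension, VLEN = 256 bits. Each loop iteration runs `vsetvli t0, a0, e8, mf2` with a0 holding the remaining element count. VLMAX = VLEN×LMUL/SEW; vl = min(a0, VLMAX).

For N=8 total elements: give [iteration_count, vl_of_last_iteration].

lanes per group: 256·1/2/8 = 16
8 elements at 16/iter → 1 passes, remainder 8 on the last

[iterations, last_vl] = [1, 8]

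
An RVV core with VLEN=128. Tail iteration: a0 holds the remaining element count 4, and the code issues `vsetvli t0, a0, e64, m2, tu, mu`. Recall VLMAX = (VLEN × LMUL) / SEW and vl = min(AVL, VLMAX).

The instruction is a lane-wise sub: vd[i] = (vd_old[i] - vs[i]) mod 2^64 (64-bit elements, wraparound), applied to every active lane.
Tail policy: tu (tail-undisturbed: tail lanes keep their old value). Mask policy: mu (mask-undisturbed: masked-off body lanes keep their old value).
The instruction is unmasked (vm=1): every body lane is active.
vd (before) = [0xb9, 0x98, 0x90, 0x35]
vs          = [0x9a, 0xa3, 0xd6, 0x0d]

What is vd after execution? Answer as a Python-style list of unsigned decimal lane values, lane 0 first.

vd = [31, 18446744073709551605, 18446744073709551546, 40]

lanes per group: 128·2/64 = 4
vl ← min(4, 4) = 4
[0] sub(0xb9,0x9a) = 0x1f
[1] sub(0x98,0xa3) = 0xfffffffffffffff5
[2] sub(0x90,0xd6) = 0xffffffffffffffba
[3] sub(0x35,0x0d) = 0x28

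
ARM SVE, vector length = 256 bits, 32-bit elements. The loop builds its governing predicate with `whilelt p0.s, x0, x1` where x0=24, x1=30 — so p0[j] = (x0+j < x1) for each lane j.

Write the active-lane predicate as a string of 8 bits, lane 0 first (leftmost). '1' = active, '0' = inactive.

lane count: 256 div 32 = 8
whilelt: lane j active iff 24+j < 30 → j < 6 → 6 active
bits (lane 0 leftmost): 11111100

predicate = 11111100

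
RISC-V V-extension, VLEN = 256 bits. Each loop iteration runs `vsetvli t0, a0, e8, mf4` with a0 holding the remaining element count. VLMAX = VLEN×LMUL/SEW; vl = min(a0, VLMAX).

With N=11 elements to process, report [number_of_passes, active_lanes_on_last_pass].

lanes per group: 256·1/4/8 = 8
iterations = ceil(11/8) = 2; final-pass vl = 3

[iterations, last_vl] = [2, 3]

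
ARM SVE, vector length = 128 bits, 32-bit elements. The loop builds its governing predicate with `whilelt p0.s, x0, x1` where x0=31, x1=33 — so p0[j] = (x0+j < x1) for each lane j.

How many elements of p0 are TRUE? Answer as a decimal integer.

128-bit reg / 32-bit elem → 4 lanes
active while 31+j < 33, i.e. j ∈ [0,2) capped at 4 ⇒ 2

vl = 2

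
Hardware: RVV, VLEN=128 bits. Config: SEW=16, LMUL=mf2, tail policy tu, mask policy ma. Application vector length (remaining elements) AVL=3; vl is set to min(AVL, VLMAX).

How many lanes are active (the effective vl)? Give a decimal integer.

vl = 3

VLMAX = (128 × 1/2) / 16 = 4 lanes
vl ← min(3, 4) = 3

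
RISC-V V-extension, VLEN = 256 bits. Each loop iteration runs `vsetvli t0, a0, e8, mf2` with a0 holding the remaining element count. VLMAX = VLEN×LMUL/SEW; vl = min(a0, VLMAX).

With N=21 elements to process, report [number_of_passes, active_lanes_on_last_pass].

[iterations, last_vl] = [2, 5]

VLMAX = VLEN×LMUL/SEW = 256×1/2/8 = 16
N=21: ⌈21/16⌉ = 2 iters; last vl = 21 − 1×16 = 5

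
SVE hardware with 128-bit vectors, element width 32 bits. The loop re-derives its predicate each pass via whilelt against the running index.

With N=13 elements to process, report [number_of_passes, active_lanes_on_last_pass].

lane count: 128 div 32 = 4
iterations = ceil(13/4) = 4; final-pass vl = 1

[iterations, last_vl] = [4, 1]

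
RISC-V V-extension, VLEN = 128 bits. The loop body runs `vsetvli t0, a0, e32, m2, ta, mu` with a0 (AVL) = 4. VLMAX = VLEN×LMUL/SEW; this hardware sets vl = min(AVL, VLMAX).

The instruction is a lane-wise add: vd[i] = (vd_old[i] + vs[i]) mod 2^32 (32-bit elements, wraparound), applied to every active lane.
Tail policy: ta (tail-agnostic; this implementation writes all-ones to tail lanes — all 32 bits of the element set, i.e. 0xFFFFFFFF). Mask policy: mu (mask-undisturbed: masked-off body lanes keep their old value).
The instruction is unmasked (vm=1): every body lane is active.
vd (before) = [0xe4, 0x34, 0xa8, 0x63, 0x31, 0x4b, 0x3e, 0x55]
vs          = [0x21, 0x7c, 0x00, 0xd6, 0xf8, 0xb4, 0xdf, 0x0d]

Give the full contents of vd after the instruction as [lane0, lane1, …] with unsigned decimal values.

vd = [261, 176, 168, 313, 4294967295, 4294967295, 4294967295, 4294967295]

lanes per group: 128·2/32 = 8
AVL=4 ≤ VLMAX=8, so vl = 4
lane  0: add(0xe4,0x21) ⇒ 0x105
lane  1: add(0x34,0x7c) ⇒ 0xb0
lane  2: add(0xa8,0x00) ⇒ 0xa8
lane  3: add(0x63,0xd6) ⇒ 0x139
lane  4: tail/ones ⇒ 0xffffffff
lane  5: tail/ones ⇒ 0xffffffff
lane  6: tail/ones ⇒ 0xffffffff
lane  7: tail/ones ⇒ 0xffffffff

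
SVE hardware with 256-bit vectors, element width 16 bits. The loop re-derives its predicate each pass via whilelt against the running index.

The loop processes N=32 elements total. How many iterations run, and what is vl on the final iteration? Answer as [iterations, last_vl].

[iterations, last_vl] = [2, 16]

lane count: 256 div 16 = 16
32 elements at 16/iter → 2 passes, remainder 16 on the last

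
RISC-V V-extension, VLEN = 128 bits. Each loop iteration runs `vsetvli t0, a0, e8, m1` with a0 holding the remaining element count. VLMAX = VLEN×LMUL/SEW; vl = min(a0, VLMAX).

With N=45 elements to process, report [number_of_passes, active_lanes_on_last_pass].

[iterations, last_vl] = [3, 13]

VLMAX = (128 × 1) / 8 = 16 lanes
iterations = ceil(45/16) = 3; final-pass vl = 13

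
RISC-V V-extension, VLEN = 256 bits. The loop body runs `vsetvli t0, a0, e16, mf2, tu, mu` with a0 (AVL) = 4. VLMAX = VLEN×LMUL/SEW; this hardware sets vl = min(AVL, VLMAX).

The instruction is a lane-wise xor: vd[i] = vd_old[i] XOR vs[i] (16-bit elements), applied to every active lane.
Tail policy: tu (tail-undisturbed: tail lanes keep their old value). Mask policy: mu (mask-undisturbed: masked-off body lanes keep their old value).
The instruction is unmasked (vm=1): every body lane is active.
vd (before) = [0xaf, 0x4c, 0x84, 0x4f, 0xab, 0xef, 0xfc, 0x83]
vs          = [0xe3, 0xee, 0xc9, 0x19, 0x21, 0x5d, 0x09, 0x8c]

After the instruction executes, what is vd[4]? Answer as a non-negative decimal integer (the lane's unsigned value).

vd[4] = 171

VLMAX = (256 × 1/2) / 16 = 8 lanes
AVL=4 ≤ VLMAX=8, so vl = 4
vd[0] xor(0xaf,0xe3) -> 0x4c
vd[1] xor(0x4c,0xee) -> 0xa2
vd[2] xor(0x84,0xc9) -> 0x4d
vd[3] xor(0x4f,0x19) -> 0x56
vd[4] tail/keep -> 0xab
vd[5] tail/keep -> 0xef
vd[6] tail/keep -> 0xfc
vd[7] tail/keep -> 0x83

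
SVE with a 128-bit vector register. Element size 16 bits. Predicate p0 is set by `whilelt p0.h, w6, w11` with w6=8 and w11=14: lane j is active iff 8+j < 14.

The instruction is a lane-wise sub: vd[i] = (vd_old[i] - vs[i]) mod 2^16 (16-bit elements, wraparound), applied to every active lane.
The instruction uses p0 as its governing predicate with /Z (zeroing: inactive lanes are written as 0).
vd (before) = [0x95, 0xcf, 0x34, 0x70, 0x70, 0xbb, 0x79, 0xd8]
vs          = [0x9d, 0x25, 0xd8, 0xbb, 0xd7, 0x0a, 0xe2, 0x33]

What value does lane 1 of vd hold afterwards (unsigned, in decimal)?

vd[1] = 170

128-bit reg / 16-bit elem → 8 lanes
whilelt: lane j active iff 8+j < 14 → j < 6 → 6 active
vd[0] sub(0x95,0x9d) -> 0xfff8
vd[1] sub(0xcf,0x25) -> 0xaa
vd[2] sub(0x34,0xd8) -> 0xff5c
vd[3] sub(0x70,0xbb) -> 0xffb5
vd[4] sub(0x70,0xd7) -> 0xff99
vd[5] sub(0xbb,0x0a) -> 0xb1
vd[6] tail/zero -> 0x00
vd[7] tail/zero -> 0x00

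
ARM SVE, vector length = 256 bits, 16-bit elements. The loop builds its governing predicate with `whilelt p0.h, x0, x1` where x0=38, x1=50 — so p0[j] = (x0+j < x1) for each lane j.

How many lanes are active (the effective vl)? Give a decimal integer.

register lanes = 256/16 = 16
p0[j] = (38+j < 50); true for j=0..11 → 12 lanes set

vl = 12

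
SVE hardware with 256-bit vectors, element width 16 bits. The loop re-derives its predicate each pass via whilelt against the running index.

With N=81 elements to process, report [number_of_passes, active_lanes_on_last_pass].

lane count: 256 div 16 = 16
81 elements at 16/iter → 6 passes, remainder 1 on the last

[iterations, last_vl] = [6, 1]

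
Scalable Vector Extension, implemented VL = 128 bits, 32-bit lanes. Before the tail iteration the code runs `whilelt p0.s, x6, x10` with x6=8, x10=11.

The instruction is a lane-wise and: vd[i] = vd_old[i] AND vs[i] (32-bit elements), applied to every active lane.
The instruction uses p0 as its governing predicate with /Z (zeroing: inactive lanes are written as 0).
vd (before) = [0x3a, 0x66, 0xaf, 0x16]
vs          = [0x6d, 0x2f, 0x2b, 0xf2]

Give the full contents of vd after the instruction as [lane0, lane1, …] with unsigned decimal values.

register lanes = 128/32 = 4
p0[j] = (8+j < 11); true for j=0..2 → 3 lanes set
lane  0: and(0x3a,0x6d) ⇒ 0x28
lane  1: and(0x66,0x2f) ⇒ 0x26
lane  2: and(0xaf,0x2b) ⇒ 0x2b
lane  3: tail/zero ⇒ 0x00

vd = [40, 38, 43, 0]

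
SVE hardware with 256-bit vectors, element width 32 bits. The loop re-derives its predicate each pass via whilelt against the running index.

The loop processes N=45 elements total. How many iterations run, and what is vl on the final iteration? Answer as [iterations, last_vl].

register lanes = 256/32 = 8
N=45: ⌈45/8⌉ = 6 iters; last vl = 45 − 5×8 = 5

[iterations, last_vl] = [6, 5]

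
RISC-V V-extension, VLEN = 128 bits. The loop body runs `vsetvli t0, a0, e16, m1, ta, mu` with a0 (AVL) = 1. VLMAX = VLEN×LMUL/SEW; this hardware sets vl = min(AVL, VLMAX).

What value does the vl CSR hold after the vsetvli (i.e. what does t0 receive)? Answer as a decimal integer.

VLMAX = (128 × 1) / 16 = 8 lanes
vl = min(AVL, VLMAX) = min(1, 8) = 1

vl = 1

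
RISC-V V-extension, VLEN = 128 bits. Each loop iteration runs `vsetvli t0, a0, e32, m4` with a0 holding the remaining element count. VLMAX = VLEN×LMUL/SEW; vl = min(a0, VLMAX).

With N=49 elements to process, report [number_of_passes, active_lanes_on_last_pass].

VLMAX = (128 × 4) / 32 = 16 lanes
iterations = ceil(49/16) = 4; final-pass vl = 1

[iterations, last_vl] = [4, 1]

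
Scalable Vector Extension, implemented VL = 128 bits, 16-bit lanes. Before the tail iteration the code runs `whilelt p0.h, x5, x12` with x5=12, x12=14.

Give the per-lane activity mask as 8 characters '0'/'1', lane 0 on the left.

lane count: 128 div 16 = 8
active while 12+j < 14, i.e. j ∈ [0,2) capped at 8 ⇒ 2
bits (lane 0 leftmost): 11000000

predicate = 11000000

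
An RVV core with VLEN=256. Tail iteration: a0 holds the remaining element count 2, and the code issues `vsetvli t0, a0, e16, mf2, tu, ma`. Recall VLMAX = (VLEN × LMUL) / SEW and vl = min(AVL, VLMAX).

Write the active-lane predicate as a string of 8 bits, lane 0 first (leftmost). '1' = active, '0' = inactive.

VLMAX = (256 × 1/2) / 16 = 8 lanes
vl = min(AVL, VLMAX) = min(2, 8) = 2
bits (lane 0 leftmost): 11000000

predicate = 11000000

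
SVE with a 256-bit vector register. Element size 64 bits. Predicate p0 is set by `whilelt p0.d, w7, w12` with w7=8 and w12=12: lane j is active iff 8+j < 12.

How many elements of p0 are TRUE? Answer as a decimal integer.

vl = 4

register lanes = 256/64 = 4
p0[j] = (8+j < 12); true for j=0..3 → 4 lanes set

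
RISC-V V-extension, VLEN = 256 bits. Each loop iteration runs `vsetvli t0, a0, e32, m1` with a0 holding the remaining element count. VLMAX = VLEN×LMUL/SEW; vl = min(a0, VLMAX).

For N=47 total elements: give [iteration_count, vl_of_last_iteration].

[iterations, last_vl] = [6, 7]

VLMAX = VLEN×LMUL/SEW = 256×1/32 = 8
N=47: ⌈47/8⌉ = 6 iters; last vl = 47 − 5×8 = 7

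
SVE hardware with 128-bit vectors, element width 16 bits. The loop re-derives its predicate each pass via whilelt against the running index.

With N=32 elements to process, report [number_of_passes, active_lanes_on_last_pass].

lane count: 128 div 16 = 8
32 elements at 8/iter → 4 passes, remainder 8 on the last

[iterations, last_vl] = [4, 8]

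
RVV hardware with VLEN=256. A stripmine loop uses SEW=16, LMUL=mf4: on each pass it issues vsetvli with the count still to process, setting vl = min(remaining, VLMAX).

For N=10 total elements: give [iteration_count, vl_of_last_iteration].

[iterations, last_vl] = [3, 2]

VLMAX = (256 × 1/4) / 16 = 4 lanes
iterations = ceil(10/4) = 3; final-pass vl = 2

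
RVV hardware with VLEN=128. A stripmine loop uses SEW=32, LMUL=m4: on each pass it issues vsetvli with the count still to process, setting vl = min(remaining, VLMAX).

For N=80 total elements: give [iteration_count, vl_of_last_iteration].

[iterations, last_vl] = [5, 16]

lanes per group: 128·4/32 = 16
N=80: ⌈80/16⌉ = 5 iters; last vl = 80 − 4×16 = 16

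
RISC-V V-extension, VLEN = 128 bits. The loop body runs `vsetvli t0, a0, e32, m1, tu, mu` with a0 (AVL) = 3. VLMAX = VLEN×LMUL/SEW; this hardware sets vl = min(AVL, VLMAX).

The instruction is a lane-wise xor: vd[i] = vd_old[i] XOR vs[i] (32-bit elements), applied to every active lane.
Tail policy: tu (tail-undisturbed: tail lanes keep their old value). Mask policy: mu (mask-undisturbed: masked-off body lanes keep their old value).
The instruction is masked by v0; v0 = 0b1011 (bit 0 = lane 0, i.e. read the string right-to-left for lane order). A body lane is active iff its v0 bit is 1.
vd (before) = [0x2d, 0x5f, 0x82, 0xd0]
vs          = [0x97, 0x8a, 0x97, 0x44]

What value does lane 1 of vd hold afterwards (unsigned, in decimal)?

lanes per group: 128·1/32 = 4
vl = min(AVL, VLMAX) = min(3, 4) = 3
lane  0: xor(0x2d,0x97) ⇒ 0xba
lane  1: xor(0x5f,0x8a) ⇒ 0xd5
lane  2: mask-off/keep ⇒ 0x82
lane  3: tail/keep ⇒ 0xd0

vd[1] = 213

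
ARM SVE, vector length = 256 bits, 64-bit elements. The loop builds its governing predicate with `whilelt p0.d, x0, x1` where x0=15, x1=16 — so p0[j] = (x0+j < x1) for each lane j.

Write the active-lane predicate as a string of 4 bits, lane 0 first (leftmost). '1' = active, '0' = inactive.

predicate = 1000

lane count: 256 div 64 = 4
p0[j] = (15+j < 16); true for j=0..0 → 1 lanes set
bits (lane 0 leftmost): 1000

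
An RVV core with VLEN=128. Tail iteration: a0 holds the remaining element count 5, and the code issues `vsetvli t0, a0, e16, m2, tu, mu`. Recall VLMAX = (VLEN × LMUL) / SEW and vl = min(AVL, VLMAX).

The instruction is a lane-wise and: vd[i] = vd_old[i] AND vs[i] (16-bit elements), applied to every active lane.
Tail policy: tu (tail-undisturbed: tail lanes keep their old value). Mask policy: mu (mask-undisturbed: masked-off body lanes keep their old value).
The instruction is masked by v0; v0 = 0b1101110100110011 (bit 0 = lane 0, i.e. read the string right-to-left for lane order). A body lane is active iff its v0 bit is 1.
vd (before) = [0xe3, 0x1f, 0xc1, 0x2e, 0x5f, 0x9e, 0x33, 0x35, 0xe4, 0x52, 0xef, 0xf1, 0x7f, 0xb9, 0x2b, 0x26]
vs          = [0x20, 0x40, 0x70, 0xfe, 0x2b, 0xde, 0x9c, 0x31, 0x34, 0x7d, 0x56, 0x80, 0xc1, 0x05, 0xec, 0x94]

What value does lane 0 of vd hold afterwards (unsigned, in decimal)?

VLMAX = (128 × 2) / 16 = 16 lanes
vl ← min(5, 16) = 5
[0] and(0xe3,0x20) = 0x20
[1] and(0x1f,0x40) = 0x00
[2] mask-off/keep = 0xc1
[3] mask-off/keep = 0x2e
[4] and(0x5f,0x2b) = 0x0b
[5] tail/keep = 0x9e
[6] tail/keep = 0x33
[7] tail/keep = 0x35
[8] tail/keep = 0xe4
[9] tail/keep = 0x52
[10] tail/keep = 0xef
[11] tail/keep = 0xf1
[12] tail/keep = 0x7f
[13] tail/keep = 0xb9
[14] tail/keep = 0x2b
[15] tail/keep = 0x26

vd[0] = 32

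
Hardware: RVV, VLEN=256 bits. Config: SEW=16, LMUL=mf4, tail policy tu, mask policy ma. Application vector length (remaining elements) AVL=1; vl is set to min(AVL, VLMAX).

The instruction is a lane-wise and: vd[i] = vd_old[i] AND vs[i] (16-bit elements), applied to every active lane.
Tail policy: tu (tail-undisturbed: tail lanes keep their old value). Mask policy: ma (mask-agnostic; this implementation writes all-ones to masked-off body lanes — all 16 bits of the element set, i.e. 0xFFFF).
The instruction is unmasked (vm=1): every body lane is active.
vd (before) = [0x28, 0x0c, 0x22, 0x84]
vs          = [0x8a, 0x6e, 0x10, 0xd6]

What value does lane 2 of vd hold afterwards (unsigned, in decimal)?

lanes per group: 256·1/4/16 = 4
vl ← min(1, 4) = 1
vd[0] and(0x28,0x8a) -> 0x08
vd[1] tail/keep -> 0x0c
vd[2] tail/keep -> 0x22
vd[3] tail/keep -> 0x84

vd[2] = 34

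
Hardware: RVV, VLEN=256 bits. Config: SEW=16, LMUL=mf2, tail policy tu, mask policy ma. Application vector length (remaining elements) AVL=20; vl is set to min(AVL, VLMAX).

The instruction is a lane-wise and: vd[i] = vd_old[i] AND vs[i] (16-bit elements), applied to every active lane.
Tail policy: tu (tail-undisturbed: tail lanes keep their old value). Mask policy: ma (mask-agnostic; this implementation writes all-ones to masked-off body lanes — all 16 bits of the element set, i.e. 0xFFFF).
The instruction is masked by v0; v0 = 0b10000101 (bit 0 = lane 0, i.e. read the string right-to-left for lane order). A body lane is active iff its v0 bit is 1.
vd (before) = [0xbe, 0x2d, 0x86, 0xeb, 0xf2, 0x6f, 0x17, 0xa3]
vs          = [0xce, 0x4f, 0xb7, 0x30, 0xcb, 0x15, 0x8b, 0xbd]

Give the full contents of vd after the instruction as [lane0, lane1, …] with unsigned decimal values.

VLMAX = (256 × 1/2) / 16 = 8 lanes
vl = min(AVL, VLMAX) = min(20, 8) = 8
  i=0: and(0xbe,0xce) → 142
  i=1: mask-off/ones → 65535
  i=2: and(0x86,0xb7) → 134
  i=3: mask-off/ones → 65535
  i=4: mask-off/ones → 65535
  i=5: mask-off/ones → 65535
  i=6: mask-off/ones → 65535
  i=7: and(0xa3,0xbd) → 161

vd = [142, 65535, 134, 65535, 65535, 65535, 65535, 161]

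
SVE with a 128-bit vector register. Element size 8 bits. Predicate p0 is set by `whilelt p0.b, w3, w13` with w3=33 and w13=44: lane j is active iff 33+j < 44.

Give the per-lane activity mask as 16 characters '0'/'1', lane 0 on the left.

predicate = 1111111111100000

lane count: 128 div 8 = 16
whilelt: lane j active iff 33+j < 44 → j < 11 → 11 active
bits (lane 0 leftmost): 1111111111100000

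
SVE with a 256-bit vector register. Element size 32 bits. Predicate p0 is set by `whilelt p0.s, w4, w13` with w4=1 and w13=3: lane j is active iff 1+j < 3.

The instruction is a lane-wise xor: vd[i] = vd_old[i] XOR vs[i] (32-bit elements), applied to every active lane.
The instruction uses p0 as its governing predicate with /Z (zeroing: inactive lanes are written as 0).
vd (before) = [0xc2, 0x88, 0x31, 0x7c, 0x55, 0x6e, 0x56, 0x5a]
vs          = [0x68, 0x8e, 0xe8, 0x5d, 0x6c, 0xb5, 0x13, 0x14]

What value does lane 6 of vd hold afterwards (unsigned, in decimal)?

lane count: 256 div 32 = 8
p0[j] = (1+j < 3); true for j=0..1 → 2 lanes set
[0] xor(0xc2,0x68) = 0xaa
[1] xor(0x88,0x8e) = 0x06
[2] tail/zero = 0x00
[3] tail/zero = 0x00
[4] tail/zero = 0x00
[5] tail/zero = 0x00
[6] tail/zero = 0x00
[7] tail/zero = 0x00

vd[6] = 0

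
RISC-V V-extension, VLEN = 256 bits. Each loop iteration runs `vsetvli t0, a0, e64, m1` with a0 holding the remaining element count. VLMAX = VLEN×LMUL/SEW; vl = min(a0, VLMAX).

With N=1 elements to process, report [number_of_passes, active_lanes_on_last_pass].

VLMAX = (256 × 1) / 64 = 4 lanes
N=1: ⌈1/4⌉ = 1 iters; last vl = 1 − 0×4 = 1

[iterations, last_vl] = [1, 1]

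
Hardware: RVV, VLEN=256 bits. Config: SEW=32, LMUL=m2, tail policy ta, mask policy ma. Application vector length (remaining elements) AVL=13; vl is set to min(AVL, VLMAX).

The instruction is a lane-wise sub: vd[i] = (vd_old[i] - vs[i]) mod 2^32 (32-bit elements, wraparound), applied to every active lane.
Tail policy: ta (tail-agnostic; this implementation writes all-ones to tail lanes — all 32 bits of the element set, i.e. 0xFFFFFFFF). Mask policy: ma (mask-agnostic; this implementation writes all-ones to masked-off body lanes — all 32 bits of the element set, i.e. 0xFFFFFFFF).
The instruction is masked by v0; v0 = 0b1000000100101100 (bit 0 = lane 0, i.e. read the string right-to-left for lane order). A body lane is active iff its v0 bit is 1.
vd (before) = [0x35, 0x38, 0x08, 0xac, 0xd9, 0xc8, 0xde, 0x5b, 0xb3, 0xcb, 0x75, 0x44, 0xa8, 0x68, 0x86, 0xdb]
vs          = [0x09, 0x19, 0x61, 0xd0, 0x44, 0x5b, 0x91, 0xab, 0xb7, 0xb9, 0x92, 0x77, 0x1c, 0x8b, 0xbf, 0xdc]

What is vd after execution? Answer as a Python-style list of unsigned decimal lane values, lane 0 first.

VLMAX = VLEN×LMUL/SEW = 256×2/32 = 16
vl = min(AVL, VLMAX) = min(13, 16) = 13
vd[0] mask-off/ones -> 0xffffffff
vd[1] mask-off/ones -> 0xffffffff
vd[2] sub(0x08,0x61) -> 0xffffffa7
vd[3] sub(0xac,0xd0) -> 0xffffffdc
vd[4] mask-off/ones -> 0xffffffff
vd[5] sub(0xc8,0x5b) -> 0x6d
vd[6] mask-off/ones -> 0xffffffff
vd[7] mask-off/ones -> 0xffffffff
vd[8] sub(0xb3,0xb7) -> 0xfffffffc
vd[9] mask-off/ones -> 0xffffffff
vd[10] mask-off/ones -> 0xffffffff
vd[11] mask-off/ones -> 0xffffffff
vd[12] mask-off/ones -> 0xffffffff
vd[13] tail/ones -> 0xffffffff
vd[14] tail/ones -> 0xffffffff
vd[15] tail/ones -> 0xffffffff

vd = [4294967295, 4294967295, 4294967207, 4294967260, 4294967295, 109, 4294967295, 4294967295, 4294967292, 4294967295, 4294967295, 4294967295, 4294967295, 4294967295, 4294967295, 4294967295]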